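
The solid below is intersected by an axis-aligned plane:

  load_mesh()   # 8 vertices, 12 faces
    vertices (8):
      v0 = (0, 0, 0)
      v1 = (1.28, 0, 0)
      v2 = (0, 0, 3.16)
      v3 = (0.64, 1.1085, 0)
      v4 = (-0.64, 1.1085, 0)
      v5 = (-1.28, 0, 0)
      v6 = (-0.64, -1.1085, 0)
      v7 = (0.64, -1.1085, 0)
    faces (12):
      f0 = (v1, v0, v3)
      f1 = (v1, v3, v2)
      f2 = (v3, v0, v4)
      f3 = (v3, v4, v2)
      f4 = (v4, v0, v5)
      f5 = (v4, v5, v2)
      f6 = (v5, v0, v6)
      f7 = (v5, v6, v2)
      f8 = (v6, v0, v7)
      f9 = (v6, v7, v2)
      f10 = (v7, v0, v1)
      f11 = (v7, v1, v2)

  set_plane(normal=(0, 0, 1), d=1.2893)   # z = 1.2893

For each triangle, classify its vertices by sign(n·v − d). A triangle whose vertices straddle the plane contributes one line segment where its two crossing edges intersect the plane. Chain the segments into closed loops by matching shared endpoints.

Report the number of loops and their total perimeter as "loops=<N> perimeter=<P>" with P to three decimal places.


Straddling triangles (6 of 12):
  (v1,v3,v2) [--+] → (0.378876, 0.656225, 1.2893)–(0.757752, 0, 1.2893)  len=0.7577
  (v3,v4,v2) [--+] → (-0.378876, 0.656225, 1.2893)–(0.378876, 0.656225, 1.2893)  len=0.7578
  (v4,v5,v2) [--+] → (-0.757752, 0, 1.2893)–(-0.378876, 0.656225, 1.2893)  len=0.7577
  (v5,v6,v2) [--+] → (-0.378876, -0.656225, 1.2893)–(-0.757752, 0, 1.2893)  len=0.7577
  (v6,v7,v2) [--+] → (0.378876, -0.656225, 1.2893)–(-0.378876, -0.656225, 1.2893)  len=0.7578
  (v7,v1,v2) [--+] → (0.757752, 0, 1.2893)–(0.378876, -0.656225, 1.2893)  len=0.7577

Chained into 1 loop(s):
  loop 1: 6 segments, perimeter = 4.5465
Total perimeter = 4.546

loops=1 perimeter=4.546


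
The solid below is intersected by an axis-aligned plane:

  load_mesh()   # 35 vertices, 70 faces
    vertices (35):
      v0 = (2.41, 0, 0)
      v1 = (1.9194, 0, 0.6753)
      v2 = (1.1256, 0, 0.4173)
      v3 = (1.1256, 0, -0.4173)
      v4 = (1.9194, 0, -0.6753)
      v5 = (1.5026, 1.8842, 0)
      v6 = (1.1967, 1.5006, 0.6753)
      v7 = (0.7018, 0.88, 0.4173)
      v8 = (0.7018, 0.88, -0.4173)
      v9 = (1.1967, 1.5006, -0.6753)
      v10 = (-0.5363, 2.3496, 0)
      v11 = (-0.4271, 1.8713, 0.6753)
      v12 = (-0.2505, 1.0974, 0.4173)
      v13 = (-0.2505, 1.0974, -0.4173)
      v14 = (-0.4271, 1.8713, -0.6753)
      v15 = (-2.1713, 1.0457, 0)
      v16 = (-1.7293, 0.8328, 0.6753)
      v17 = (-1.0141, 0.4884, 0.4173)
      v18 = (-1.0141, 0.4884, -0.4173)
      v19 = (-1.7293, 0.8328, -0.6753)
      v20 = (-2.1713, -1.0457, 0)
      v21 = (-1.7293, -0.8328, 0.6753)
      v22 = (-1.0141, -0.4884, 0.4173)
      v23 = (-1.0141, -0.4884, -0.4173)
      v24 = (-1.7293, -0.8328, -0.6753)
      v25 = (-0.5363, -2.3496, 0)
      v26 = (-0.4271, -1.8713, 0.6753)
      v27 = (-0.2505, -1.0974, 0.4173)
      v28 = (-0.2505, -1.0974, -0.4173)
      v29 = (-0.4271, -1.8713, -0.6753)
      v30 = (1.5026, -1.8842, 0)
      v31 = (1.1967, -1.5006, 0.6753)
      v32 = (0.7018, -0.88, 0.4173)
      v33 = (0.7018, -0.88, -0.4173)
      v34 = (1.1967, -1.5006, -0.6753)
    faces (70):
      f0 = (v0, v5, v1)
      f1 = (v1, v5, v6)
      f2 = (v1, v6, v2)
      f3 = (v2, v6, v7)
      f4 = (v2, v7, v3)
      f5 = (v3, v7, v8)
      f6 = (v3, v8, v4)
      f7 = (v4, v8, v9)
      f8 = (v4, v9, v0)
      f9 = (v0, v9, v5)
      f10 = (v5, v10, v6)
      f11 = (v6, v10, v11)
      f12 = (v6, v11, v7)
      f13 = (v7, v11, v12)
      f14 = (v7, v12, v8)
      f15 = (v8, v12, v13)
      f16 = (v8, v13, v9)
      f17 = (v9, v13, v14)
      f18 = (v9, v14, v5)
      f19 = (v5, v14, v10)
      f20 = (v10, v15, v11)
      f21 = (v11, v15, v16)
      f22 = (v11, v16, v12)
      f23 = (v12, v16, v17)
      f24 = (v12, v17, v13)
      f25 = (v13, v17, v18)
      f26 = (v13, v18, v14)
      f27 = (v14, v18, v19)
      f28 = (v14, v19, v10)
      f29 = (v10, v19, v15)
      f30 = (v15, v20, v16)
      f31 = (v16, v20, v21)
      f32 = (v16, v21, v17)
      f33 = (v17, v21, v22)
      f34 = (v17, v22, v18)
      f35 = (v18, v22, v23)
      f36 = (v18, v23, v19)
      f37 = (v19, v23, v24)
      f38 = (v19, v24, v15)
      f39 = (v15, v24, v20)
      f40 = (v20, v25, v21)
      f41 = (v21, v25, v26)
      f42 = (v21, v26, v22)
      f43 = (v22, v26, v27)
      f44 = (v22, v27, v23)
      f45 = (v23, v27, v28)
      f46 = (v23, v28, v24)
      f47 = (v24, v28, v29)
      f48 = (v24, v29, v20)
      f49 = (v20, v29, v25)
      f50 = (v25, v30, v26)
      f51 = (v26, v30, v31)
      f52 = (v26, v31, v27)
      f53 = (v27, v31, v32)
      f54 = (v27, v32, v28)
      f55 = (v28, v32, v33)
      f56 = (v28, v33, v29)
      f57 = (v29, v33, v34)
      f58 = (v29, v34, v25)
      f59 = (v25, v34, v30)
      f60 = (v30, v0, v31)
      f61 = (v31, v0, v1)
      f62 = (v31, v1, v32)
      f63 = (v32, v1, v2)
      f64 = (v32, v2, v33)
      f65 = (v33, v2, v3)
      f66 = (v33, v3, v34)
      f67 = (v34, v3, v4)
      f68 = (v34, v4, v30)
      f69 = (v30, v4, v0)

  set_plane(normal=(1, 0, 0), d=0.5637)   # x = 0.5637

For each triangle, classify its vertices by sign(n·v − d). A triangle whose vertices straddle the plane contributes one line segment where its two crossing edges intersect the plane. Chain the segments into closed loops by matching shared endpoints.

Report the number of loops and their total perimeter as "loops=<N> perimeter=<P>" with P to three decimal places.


Straddling triangles (20 of 70):
  (v5,v10,v6) [+-+] → (0.5637, 2.09851, 0)–(0.5637, 1.81071, 0.428638)  len=0.5163
  (v6,v10,v11) [+--] → (0.5637, 1.81071, 0.428638)–(0.5637, 1.64511, 0.6753)  len=0.2971
  (v6,v11,v7) [+-+] → (0.5637, 1.64511, 0.6753)–(0.5637, 1.00127, 0.448862)  len=0.6825
  (v7,v11,v12) [+--] → (0.5637, 1.00127, 0.448862)–(0.5637, 0.911527, 0.4173)  len=0.0951
  (v7,v12,v8) [+-+] → (0.5637, 0.911527, 0.4173)–(0.5637, 0.911527, -0.296269)  len=0.7136
  (v8,v12,v13) [+--] → (0.5637, 0.911527, -0.296269)–(0.5637, 0.911527, -0.4173)  len=0.1210
  (v8,v13,v9) [+-+] → (0.5637, 0.911527, -0.4173)–(0.5637, 1.32424, -0.562452)  len=0.4375
  (v9,v13,v14) [+--] → (0.5637, 1.32424, -0.562452)–(0.5637, 1.64511, -0.6753)  len=0.3401
  (v9,v14,v5) [+-+] → (0.5637, 1.64511, -0.6753)–(0.5637, 1.87792, -0.328569)  len=0.4176
  (v5,v14,v10) [+--] → (0.5637, 1.87792, -0.328569)–(0.5637, 2.09851, 0)  len=0.3957
  (v25,v30,v26) [-+-] → (0.5637, -2.09851, 0)–(0.5637, -1.87792, 0.328569)  len=0.3957
  (v26,v30,v31) [-++] → (0.5637, -1.87792, 0.328569)–(0.5637, -1.64511, 0.6753)  len=0.4176
  (v26,v31,v27) [-+-] → (0.5637, -1.64511, 0.6753)–(0.5637, -1.32424, 0.562452)  len=0.3401
  (v27,v31,v32) [-++] → (0.5637, -1.32424, 0.562452)–(0.5637, -0.911527, 0.4173)  len=0.4375
  (v27,v32,v28) [-+-] → (0.5637, -0.911527, 0.4173)–(0.5637, -0.911527, 0.296269)  len=0.1210
  (v28,v32,v33) [-++] → (0.5637, -0.911527, 0.296269)–(0.5637, -0.911527, -0.4173)  len=0.7136
  (v28,v33,v29) [-+-] → (0.5637, -0.911527, -0.4173)–(0.5637, -1.00127, -0.448862)  len=0.0951
  (v29,v33,v34) [-++] → (0.5637, -1.00127, -0.448862)–(0.5637, -1.64511, -0.6753)  len=0.6825
  (v29,v34,v25) [-+-] → (0.5637, -1.64511, -0.6753)–(0.5637, -1.81071, -0.428638)  len=0.2971
  (v25,v34,v30) [-++] → (0.5637, -1.81071, -0.428638)–(0.5637, -2.09851, 0)  len=0.5163

Chained into 2 loop(s):
  loop 1: 10 segments, perimeter = 4.0166
  loop 2: 10 segments, perimeter = 4.0166
Total perimeter = 8.033

loops=2 perimeter=8.033


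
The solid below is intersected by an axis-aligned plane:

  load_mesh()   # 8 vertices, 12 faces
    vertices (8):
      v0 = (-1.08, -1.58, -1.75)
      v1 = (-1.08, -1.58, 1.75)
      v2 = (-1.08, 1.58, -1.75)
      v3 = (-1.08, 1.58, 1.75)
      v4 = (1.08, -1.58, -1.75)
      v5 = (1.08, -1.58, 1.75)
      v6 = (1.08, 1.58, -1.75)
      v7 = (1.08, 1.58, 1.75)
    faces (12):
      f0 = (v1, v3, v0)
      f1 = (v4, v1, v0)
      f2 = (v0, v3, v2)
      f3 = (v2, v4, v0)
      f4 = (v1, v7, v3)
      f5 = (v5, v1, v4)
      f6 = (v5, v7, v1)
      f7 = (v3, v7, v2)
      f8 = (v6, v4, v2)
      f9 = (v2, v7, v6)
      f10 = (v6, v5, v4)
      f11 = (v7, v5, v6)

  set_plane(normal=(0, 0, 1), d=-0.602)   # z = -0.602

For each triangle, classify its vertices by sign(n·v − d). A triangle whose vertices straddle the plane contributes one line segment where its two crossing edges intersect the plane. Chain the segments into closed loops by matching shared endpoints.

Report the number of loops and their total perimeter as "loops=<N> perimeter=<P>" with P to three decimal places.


loops=1 perimeter=10.640

Straddling triangles (8 of 12):
  (v1,v3,v0) [++-] → (-1.08, -0.54352, -0.602)–(-1.08, -1.58, -0.602)  len=1.0365
  (v4,v1,v0) [-+-] → (0.37152, -1.58, -0.602)–(-1.08, -1.58, -0.602)  len=1.4515
  (v0,v3,v2) [-+-] → (-1.08, -0.54352, -0.602)–(-1.08, 1.58, -0.602)  len=2.1235
  (v5,v1,v4) [++-] → (0.37152, -1.58, -0.602)–(1.08, -1.58, -0.602)  len=0.7085
  (v3,v7,v2) [++-] → (-0.37152, 1.58, -0.602)–(-1.08, 1.58, -0.602)  len=0.7085
  (v2,v7,v6) [-+-] → (-0.37152, 1.58, -0.602)–(1.08, 1.58, -0.602)  len=1.4515
  (v6,v5,v4) [-+-] → (1.08, 0.54352, -0.602)–(1.08, -1.58, -0.602)  len=2.1235
  (v7,v5,v6) [++-] → (1.08, 0.54352, -0.602)–(1.08, 1.58, -0.602)  len=1.0365

Chained into 1 loop(s):
  loop 1: 8 segments, perimeter = 10.6400
Total perimeter = 10.640


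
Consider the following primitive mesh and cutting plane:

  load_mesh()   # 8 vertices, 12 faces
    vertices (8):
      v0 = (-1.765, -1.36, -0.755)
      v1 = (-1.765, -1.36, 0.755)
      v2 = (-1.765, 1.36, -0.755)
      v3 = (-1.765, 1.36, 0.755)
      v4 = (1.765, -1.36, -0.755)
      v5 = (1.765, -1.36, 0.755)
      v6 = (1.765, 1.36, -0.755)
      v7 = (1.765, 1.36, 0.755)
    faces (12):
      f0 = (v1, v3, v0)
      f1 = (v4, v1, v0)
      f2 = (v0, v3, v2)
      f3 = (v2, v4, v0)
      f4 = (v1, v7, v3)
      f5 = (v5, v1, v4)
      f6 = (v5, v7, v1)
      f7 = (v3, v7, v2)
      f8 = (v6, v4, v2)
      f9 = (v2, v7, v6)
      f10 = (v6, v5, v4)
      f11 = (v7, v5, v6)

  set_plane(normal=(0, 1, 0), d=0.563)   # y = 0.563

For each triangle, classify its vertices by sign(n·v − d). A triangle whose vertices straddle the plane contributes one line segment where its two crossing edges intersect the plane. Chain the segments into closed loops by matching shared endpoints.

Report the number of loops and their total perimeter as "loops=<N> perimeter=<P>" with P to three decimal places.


loops=1 perimeter=10.080

Straddling triangles (8 of 12):
  (v1,v3,v0) [-+-] → (-1.765, 0.563, 0.755)–(-1.765, 0.563, 0.312548)  len=0.4425
  (v0,v3,v2) [-++] → (-1.765, 0.563, 0.312548)–(-1.765, 0.563, -0.755)  len=1.0675
  (v2,v4,v0) [+--] → (-0.730658, 0.563, -0.755)–(-1.765, 0.563, -0.755)  len=1.0343
  (v1,v7,v3) [-++] → (0.730658, 0.563, 0.755)–(-1.765, 0.563, 0.755)  len=2.4957
  (v5,v7,v1) [-+-] → (1.765, 0.563, 0.755)–(0.730658, 0.563, 0.755)  len=1.0343
  (v6,v4,v2) [+-+] → (1.765, 0.563, -0.755)–(-0.730658, 0.563, -0.755)  len=2.4957
  (v6,v5,v4) [+--] → (1.765, 0.563, -0.312548)–(1.765, 0.563, -0.755)  len=0.4425
  (v7,v5,v6) [+-+] → (1.765, 0.563, 0.755)–(1.765, 0.563, -0.312548)  len=1.0675

Chained into 1 loop(s):
  loop 1: 8 segments, perimeter = 10.0800
Total perimeter = 10.080


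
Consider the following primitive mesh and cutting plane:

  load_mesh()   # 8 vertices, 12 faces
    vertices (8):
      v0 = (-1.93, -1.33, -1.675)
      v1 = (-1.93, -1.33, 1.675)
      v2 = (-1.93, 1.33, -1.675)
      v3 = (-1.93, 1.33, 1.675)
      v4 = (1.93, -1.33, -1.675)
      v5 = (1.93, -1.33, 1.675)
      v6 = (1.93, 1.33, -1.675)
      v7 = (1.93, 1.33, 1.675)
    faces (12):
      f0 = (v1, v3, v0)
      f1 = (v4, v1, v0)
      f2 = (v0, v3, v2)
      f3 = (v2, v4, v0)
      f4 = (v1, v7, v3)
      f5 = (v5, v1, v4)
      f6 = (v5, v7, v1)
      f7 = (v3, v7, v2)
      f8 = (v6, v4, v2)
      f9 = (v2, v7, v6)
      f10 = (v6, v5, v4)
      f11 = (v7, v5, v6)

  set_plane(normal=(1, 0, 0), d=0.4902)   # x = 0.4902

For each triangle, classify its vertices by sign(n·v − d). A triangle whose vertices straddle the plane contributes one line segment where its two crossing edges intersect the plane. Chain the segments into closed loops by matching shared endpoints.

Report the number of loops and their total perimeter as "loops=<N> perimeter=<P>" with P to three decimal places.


loops=1 perimeter=12.020

Straddling triangles (8 of 12):
  (v4,v1,v0) [+--] → (0.4902, -1.33, -0.425433)–(0.4902, -1.33, -1.675)  len=1.2496
  (v2,v4,v0) [-+-] → (0.4902, -0.337806, -1.675)–(0.4902, -1.33, -1.675)  len=0.9922
  (v1,v7,v3) [-+-] → (0.4902, 0.337806, 1.675)–(0.4902, 1.33, 1.675)  len=0.9922
  (v5,v1,v4) [+-+] → (0.4902, -1.33, 1.675)–(0.4902, -1.33, -0.425433)  len=2.1004
  (v5,v7,v1) [++-] → (0.4902, 0.337806, 1.675)–(0.4902, -1.33, 1.675)  len=1.6678
  (v3,v7,v2) [-+-] → (0.4902, 1.33, 1.675)–(0.4902, 1.33, 0.425433)  len=1.2496
  (v6,v4,v2) [++-] → (0.4902, -0.337806, -1.675)–(0.4902, 1.33, -1.675)  len=1.6678
  (v2,v7,v6) [-++] → (0.4902, 1.33, 0.425433)–(0.4902, 1.33, -1.675)  len=2.1004

Chained into 1 loop(s):
  loop 1: 8 segments, perimeter = 12.0200
Total perimeter = 12.020


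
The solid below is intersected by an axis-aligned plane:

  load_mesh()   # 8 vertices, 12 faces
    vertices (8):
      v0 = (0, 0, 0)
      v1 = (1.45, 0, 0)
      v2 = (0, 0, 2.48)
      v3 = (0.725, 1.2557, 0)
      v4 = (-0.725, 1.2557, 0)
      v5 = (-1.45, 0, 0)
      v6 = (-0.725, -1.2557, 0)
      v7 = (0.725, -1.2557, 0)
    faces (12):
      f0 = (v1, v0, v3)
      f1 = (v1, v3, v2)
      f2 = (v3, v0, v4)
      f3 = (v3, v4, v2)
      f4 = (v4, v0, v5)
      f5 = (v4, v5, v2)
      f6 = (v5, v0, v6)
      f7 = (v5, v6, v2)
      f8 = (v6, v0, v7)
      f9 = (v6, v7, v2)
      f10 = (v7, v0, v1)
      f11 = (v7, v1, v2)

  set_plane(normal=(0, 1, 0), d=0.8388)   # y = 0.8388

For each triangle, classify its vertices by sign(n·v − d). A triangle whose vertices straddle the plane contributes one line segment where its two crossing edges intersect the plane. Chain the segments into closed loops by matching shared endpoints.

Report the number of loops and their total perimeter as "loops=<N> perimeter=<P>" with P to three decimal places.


loops=1 perimeter=4.808

Straddling triangles (6 of 12):
  (v1,v0,v3) [--+] → (0.484296, 0.8388, 0)–(0.965704, 0.8388, 0)  len=0.4814
  (v1,v3,v2) [-+-] → (0.965704, 0.8388, 0)–(0.484296, 0.8388, 0.823375)  len=0.9538
  (v3,v0,v4) [+-+] → (0.484296, 0.8388, 0)–(-0.484296, 0.8388, 0)  len=0.9686
  (v3,v4,v2) [++-] → (-0.484296, 0.8388, 0.823375)–(0.484296, 0.8388, 0.823375)  len=0.9686
  (v4,v0,v5) [+--] → (-0.484296, 0.8388, 0)–(-0.965704, 0.8388, 0)  len=0.4814
  (v4,v5,v2) [+--] → (-0.965704, 0.8388, 0)–(-0.484296, 0.8388, 0.823375)  len=0.9538

Chained into 1 loop(s):
  loop 1: 6 segments, perimeter = 4.8076
Total perimeter = 4.808


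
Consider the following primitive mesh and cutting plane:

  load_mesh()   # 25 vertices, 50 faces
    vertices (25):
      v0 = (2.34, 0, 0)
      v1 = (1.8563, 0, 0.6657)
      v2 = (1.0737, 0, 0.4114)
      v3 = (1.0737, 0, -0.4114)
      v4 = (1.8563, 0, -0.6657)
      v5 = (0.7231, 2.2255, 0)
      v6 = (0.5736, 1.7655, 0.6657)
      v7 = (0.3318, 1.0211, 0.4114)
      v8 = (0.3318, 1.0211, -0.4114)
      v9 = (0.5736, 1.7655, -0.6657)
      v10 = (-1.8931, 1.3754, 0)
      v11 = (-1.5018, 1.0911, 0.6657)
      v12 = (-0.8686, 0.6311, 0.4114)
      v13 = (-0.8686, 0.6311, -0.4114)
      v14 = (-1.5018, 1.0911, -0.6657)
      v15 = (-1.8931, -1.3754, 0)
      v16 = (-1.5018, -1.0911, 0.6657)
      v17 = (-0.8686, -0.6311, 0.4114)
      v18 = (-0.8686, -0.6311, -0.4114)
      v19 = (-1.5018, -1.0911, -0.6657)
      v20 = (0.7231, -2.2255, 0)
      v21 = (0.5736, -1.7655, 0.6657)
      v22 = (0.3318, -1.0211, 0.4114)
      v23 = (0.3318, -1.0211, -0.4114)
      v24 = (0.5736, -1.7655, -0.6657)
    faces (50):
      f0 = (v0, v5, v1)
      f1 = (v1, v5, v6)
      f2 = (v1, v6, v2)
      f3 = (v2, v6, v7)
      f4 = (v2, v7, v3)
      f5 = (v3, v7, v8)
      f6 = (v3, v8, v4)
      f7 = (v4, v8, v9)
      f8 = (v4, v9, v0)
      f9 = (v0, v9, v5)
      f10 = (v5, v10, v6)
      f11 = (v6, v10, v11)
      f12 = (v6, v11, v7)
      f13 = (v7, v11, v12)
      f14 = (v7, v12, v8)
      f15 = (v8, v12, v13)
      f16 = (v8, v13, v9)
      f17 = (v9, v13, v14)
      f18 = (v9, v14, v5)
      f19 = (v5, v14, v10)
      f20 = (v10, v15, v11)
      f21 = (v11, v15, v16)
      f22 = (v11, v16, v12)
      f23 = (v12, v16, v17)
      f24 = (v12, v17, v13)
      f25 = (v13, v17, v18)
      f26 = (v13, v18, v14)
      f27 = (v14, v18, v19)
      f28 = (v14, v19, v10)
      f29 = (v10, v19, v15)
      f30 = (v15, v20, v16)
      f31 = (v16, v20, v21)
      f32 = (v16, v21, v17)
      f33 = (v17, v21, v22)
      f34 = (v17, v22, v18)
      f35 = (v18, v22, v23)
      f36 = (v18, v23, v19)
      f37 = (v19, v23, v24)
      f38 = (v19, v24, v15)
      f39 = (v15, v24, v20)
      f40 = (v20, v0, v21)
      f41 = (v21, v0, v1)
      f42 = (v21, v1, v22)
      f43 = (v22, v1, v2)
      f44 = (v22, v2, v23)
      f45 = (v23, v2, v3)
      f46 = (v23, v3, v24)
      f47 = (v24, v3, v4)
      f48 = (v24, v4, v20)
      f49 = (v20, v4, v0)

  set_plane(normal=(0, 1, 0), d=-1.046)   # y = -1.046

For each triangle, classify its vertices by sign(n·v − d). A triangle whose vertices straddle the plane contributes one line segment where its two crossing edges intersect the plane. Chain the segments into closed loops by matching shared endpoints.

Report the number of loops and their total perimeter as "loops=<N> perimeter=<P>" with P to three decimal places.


loops=1 perimeter=8.501

Straddling triangles (18 of 50):
  (v10,v15,v11) [+-+] → (-1.8931, -1.046, 0)–(-1.84084, -1.046, 0.0889039)  len=0.1031
  (v11,v15,v16) [+--] → (-1.84084, -1.046, 0.0889039)–(-1.5018, -1.046, 0.6657)  len=0.6691
  (v11,v16,v12) [+-+] → (-1.5018, -1.046, 0.6657)–(-1.48522, -1.046, 0.659041)  len=0.0179
  (v12,v16,v17) [+-+] → (-1.48522, -1.046, 0.659041)–(-1.43972, -1.046, 0.640768)  len=0.0490
  (v14,v18,v19) [++-] → (-1.43972, -1.046, -0.640768)–(-1.5018, -1.046, -0.6657)  len=0.0669
  (v14,v19,v10) [+-+] → (-1.5018, -1.046, -0.6657)–(-1.50895, -1.046, -0.653528)  len=0.0141
  (v10,v19,v15) [+--] → (-1.50895, -1.046, -0.653528)–(-1.8931, -1.046, 0)  len=0.7581
  (v16,v21,v17) [--+] → (-0.341124, -1.046, 0.504409)–(-1.43972, -1.046, 0.640768)  len=1.1070
  (v17,v21,v22) [+-+] → (-0.341124, -1.046, 0.504409)–(0.339888, -1.046, 0.419906)  len=0.6862
  (v18,v23,v19) [++-] → (-0.320438, -1.046, -0.501858)–(-1.43972, -1.046, -0.640768)  len=1.1279
  (v19,v23,v24) [-+-] → (-0.320438, -1.046, -0.501858)–(0.339888, -1.046, -0.419906)  len=0.6654
  (v20,v0,v21) [-+-] → (1.58005, -1.046, 0)–(1.29347, -1.046, 0.394405)  len=0.4875
  (v21,v0,v1) [-++] → (1.29347, -1.046, 0.394405)–(1.09634, -1.046, 0.6657)  len=0.3353
  (v21,v1,v22) [-++] → (1.09634, -1.046, 0.6657)–(0.339888, -1.046, 0.419906)  len=0.7954
  (v23,v3,v24) [++-] → (0.777407, -1.046, -0.562064)–(0.339888, -1.046, -0.419906)  len=0.4600
  (v24,v3,v4) [-++] → (0.777407, -1.046, -0.562064)–(1.09634, -1.046, -0.6657)  len=0.3354
  (v24,v4,v20) [-+-] → (1.09634, -1.046, -0.6657)–(1.32369, -1.046, -0.352817)  len=0.3868
  (v20,v4,v0) [-++] → (1.32369, -1.046, -0.352817)–(1.58005, -1.046, 0)  len=0.4361

Chained into 1 loop(s):
  loop 1: 18 segments, perimeter = 8.5012
Total perimeter = 8.501


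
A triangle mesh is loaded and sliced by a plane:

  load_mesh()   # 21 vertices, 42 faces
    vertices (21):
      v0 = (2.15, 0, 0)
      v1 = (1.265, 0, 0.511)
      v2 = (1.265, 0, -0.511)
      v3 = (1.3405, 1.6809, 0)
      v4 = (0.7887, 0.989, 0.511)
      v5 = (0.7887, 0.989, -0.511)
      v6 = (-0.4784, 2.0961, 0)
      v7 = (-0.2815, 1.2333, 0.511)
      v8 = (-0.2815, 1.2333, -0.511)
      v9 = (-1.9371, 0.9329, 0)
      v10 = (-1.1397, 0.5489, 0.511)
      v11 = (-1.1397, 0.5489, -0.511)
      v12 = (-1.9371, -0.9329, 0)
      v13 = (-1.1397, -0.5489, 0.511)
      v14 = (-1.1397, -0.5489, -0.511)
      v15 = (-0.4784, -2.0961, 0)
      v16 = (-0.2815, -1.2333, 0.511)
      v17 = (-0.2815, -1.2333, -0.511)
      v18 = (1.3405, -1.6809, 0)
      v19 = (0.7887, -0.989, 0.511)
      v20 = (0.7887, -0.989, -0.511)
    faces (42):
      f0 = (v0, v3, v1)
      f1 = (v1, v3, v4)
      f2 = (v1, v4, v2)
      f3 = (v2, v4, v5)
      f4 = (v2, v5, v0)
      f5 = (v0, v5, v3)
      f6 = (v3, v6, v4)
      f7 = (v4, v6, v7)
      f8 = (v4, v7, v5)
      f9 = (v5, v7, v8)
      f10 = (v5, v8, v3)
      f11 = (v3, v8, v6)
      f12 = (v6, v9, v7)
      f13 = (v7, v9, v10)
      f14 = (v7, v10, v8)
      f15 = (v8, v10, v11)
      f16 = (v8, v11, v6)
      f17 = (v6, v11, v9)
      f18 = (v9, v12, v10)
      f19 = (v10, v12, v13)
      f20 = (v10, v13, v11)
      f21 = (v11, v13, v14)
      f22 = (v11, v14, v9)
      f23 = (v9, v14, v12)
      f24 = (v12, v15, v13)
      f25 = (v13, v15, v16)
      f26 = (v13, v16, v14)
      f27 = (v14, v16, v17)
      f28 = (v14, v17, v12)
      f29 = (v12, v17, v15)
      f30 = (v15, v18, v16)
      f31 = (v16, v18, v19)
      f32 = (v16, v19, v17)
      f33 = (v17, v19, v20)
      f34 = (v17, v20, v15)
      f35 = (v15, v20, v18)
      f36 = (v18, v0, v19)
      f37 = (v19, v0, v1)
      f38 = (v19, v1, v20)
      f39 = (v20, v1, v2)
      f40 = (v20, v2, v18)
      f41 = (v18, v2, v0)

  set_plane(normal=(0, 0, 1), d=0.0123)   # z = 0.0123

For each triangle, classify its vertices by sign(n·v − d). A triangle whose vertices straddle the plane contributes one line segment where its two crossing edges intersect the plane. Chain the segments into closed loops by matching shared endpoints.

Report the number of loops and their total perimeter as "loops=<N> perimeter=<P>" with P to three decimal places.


loops=2 perimeter=20.615

Straddling triangles (28 of 42):
  (v0,v3,v1) [--+] → (1.33868, 1.64044, 0.0123)–(2.1287, 0, 0.0123)  len=1.8208
  (v1,v3,v4) [+-+] → (1.33868, 1.64044, 0.0123)–(1.32722, 1.66425, 0.0123)  len=0.0264
  (v1,v4,v2) [++-] → (1.02112, 0.506403, 0.0123)–(1.265, 0, 0.0123)  len=0.5621
  (v2,v4,v5) [-+-] → (1.02112, 0.506403, 0.0123)–(0.7887, 0.989, 0.0123)  len=0.5356
  (v3,v6,v4) [--+] → (-0.4479, 2.06945, 0.0123)–(1.32722, 1.66425, 0.0123)  len=1.8208
  (v4,v6,v7) [+-+] → (-0.4479, 2.06945, 0.0123)–(-0.473661, 2.07533, 0.0123)  len=0.0264
  (v4,v7,v5) [++-] → (0.24072, 1.11409, 0.0123)–(0.7887, 0.989, 0.0123)  len=0.5621
  (v5,v7,v8) [-+-] → (0.24072, 1.11409, 0.0123)–(-0.2815, 1.2333, 0.0123)  len=0.5357
  (v6,v9,v7) [--+] → (-1.89725, 0.940131, 0.0123)–(-0.473661, 2.07533, 0.0123)  len=1.8208
  (v7,v9,v10) [+-+] → (-1.89725, 0.940131, 0.0123)–(-1.91791, 0.923657, 0.0123)  len=0.0264
  (v7,v10,v8) [++-] → (-0.720929, 0.882863, 0.0123)–(-0.2815, 1.2333, 0.0123)  len=0.5621
  (v8,v10,v11) [-+-] → (-0.720929, 0.882863, 0.0123)–(-1.1397, 0.5489, 0.0123)  len=0.5356
  (v9,v12,v10) [--+] → (-1.91791, -0.897232, 0.0123)–(-1.91791, 0.923657, 0.0123)  len=1.8209
  (v10,v12,v13) [+-+] → (-1.91791, -0.897232, 0.0123)–(-1.91791, -0.923657, 0.0123)  len=0.0264
  (v10,v13,v11) [++-] → (-1.1397, -0.0132123, 0.0123)–(-1.1397, 0.5489, 0.0123)  len=0.5621
  (v11,v13,v14) [-+-] → (-1.1397, -0.0132123, 0.0123)–(-1.1397, -0.5489, 0.0123)  len=0.5357
  (v12,v15,v13) [--+] → (-0.494318, -2.05886, 0.0123)–(-1.91791, -0.923657, 0.0123)  len=1.8208
  (v13,v15,v16) [+-+] → (-0.494318, -2.05886, 0.0123)–(-0.473661, -2.07533, 0.0123)  len=0.0264
  (v13,v16,v14) [++-] → (-0.700271, -0.899337, 0.0123)–(-1.1397, -0.5489, 0.0123)  len=0.5621
  (v14,v16,v17) [-+-] → (-0.700271, -0.899337, 0.0123)–(-0.2815, -1.2333, 0.0123)  len=0.5356
  (v15,v18,v16) [--+] → (1.30146, -1.67013, 0.0123)–(-0.473661, -2.07533, 0.0123)  len=1.8208
  (v16,v18,v19) [+-+] → (1.30146, -1.67013, 0.0123)–(1.32722, -1.66425, 0.0123)  len=0.0264
  (v16,v19,v17) [++-] → (0.26648, -1.10821, 0.0123)–(-0.2815, -1.2333, 0.0123)  len=0.5621
  (v17,v19,v20) [-+-] → (0.26648, -1.10821, 0.0123)–(0.7887, -0.989, 0.0123)  len=0.5357
  (v18,v0,v19) [--+] → (2.11723, -0.0238057, 0.0123)–(1.32722, -1.66425, 0.0123)  len=1.8208
  (v19,v0,v1) [+-+] → (2.11723, -0.0238057, 0.0123)–(2.1287, 0, 0.0123)  len=0.0264
  (v19,v1,v20) [++-] → (1.03258, -0.482597, 0.0123)–(0.7887, -0.989, 0.0123)  len=0.5621
  (v20,v1,v2) [-+-] → (1.03258, -0.482597, 0.0123)–(1.265, 0, 0.0123)  len=0.5356

Chained into 2 loop(s):
  loop 1: 14 segments, perimeter = 12.9305
  loop 2: 14 segments, perimeter = 7.6841
Total perimeter = 20.615


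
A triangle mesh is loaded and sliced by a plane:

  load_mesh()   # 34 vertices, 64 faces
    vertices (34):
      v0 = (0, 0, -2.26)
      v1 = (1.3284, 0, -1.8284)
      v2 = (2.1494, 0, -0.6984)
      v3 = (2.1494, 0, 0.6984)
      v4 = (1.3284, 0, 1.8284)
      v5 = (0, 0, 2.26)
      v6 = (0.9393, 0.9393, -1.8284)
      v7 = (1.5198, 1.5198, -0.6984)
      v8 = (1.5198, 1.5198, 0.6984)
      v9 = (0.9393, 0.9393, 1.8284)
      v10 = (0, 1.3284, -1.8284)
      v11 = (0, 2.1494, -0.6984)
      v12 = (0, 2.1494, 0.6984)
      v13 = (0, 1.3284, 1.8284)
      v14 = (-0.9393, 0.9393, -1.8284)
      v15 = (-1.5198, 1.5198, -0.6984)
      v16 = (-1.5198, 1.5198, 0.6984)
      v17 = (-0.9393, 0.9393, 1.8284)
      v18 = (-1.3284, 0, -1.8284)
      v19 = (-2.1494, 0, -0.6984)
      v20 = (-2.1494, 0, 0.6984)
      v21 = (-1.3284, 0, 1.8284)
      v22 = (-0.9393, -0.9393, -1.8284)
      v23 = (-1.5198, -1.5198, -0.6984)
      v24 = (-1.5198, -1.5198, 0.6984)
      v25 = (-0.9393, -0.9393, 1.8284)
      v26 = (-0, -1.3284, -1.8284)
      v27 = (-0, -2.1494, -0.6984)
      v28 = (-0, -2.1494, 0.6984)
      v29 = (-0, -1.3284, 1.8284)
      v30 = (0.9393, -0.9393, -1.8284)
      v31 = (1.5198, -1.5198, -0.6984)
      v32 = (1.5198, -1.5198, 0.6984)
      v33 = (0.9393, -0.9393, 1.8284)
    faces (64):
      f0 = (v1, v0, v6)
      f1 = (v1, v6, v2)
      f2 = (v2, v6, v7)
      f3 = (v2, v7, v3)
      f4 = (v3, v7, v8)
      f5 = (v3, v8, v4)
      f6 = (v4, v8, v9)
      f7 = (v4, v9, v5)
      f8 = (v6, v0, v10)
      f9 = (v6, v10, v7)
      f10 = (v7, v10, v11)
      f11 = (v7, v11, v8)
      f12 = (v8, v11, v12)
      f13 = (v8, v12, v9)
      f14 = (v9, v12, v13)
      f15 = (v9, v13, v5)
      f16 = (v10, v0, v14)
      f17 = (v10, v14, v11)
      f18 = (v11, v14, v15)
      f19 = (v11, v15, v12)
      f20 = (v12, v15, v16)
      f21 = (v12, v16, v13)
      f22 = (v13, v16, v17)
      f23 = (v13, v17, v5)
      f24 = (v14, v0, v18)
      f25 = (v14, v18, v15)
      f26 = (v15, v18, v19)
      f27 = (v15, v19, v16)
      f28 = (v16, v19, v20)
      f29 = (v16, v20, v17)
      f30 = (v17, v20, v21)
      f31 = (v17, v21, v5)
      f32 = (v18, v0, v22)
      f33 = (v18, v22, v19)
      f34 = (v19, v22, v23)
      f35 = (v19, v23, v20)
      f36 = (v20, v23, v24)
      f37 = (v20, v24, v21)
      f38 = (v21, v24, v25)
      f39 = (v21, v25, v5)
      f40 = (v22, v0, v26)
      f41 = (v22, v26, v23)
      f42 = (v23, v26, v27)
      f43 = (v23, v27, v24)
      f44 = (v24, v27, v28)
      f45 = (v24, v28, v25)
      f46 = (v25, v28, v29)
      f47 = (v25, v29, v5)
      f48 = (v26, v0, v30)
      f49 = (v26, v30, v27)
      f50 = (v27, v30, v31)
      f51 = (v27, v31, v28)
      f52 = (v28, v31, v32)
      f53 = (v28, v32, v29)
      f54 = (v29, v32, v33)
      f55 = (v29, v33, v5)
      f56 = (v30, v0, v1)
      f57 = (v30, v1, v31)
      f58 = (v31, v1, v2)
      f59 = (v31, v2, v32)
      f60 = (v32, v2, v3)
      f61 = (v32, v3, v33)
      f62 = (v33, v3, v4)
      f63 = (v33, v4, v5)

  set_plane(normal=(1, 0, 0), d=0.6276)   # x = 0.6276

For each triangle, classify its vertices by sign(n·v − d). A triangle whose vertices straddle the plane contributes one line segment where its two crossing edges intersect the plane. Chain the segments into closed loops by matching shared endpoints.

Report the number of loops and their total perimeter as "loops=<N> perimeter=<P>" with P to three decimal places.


loops=1 perimeter=12.768

Straddling triangles (20 of 64):
  (v1,v0,v6) [+-+] → (0.6276, 0, -2.05609)–(0.6276, 0.6276, -1.97162)  len=0.6333
  (v4,v9,v5) [++-] → (0.6276, 0.6276, 1.97162)–(0.6276, 0, 2.05609)  len=0.6333
  (v6,v0,v10) [+--] → (0.6276, 0.6276, -1.97162)–(0.6276, 1.06842, -1.8284)  len=0.4635
  (v6,v10,v7) [+-+] → (0.6276, 1.06842, -1.8284)–(0.6276, 1.40744, -1.36177)  len=0.5768
  (v7,v10,v11) [+--] → (0.6276, 1.40744, -1.36177)–(0.6276, 1.88941, -0.6984)  len=0.8200
  (v7,v11,v8) [+-+] → (0.6276, 1.88941, -0.6984)–(0.6276, 1.88941, -0.121593)  len=0.5768
  (v8,v11,v12) [+--] → (0.6276, 1.88941, -0.121593)–(0.6276, 1.88941, 0.6984)  len=0.8200
  (v8,v12,v9) [+-+] → (0.6276, 1.88941, 0.6984)–(0.6276, 1.34086, 1.45342)  len=0.9332
  (v9,v12,v13) [+--] → (0.6276, 1.34086, 1.45342)–(0.6276, 1.06842, 1.8284)  len=0.4635
  (v9,v13,v5) [+--] → (0.6276, 1.06842, 1.8284)–(0.6276, 0.6276, 1.97162)  len=0.4635
  (v26,v0,v30) [--+] → (0.6276, -0.6276, -1.97162)–(0.6276, -1.06842, -1.8284)  len=0.4635
  (v26,v30,v27) [-+-] → (0.6276, -1.06842, -1.8284)–(0.6276, -1.34086, -1.45342)  len=0.4635
  (v27,v30,v31) [-++] → (0.6276, -1.34086, -1.45342)–(0.6276, -1.88941, -0.6984)  len=0.9332
  (v27,v31,v28) [-+-] → (0.6276, -1.88941, -0.6984)–(0.6276, -1.88941, 0.121593)  len=0.8200
  (v28,v31,v32) [-++] → (0.6276, -1.88941, 0.121593)–(0.6276, -1.88941, 0.6984)  len=0.5768
  (v28,v32,v29) [-+-] → (0.6276, -1.88941, 0.6984)–(0.6276, -1.40744, 1.36177)  len=0.8200
  (v29,v32,v33) [-++] → (0.6276, -1.40744, 1.36177)–(0.6276, -1.06842, 1.8284)  len=0.5768
  (v29,v33,v5) [-+-] → (0.6276, -1.06842, 1.8284)–(0.6276, -0.6276, 1.97162)  len=0.4635
  (v30,v0,v1) [+-+] → (0.6276, -0.6276, -1.97162)–(0.6276, 0, -2.05609)  len=0.6333
  (v33,v4,v5) [++-] → (0.6276, 0, 2.05609)–(0.6276, -0.6276, 1.97162)  len=0.6333

Chained into 1 loop(s):
  loop 1: 20 segments, perimeter = 12.7677
Total perimeter = 12.768


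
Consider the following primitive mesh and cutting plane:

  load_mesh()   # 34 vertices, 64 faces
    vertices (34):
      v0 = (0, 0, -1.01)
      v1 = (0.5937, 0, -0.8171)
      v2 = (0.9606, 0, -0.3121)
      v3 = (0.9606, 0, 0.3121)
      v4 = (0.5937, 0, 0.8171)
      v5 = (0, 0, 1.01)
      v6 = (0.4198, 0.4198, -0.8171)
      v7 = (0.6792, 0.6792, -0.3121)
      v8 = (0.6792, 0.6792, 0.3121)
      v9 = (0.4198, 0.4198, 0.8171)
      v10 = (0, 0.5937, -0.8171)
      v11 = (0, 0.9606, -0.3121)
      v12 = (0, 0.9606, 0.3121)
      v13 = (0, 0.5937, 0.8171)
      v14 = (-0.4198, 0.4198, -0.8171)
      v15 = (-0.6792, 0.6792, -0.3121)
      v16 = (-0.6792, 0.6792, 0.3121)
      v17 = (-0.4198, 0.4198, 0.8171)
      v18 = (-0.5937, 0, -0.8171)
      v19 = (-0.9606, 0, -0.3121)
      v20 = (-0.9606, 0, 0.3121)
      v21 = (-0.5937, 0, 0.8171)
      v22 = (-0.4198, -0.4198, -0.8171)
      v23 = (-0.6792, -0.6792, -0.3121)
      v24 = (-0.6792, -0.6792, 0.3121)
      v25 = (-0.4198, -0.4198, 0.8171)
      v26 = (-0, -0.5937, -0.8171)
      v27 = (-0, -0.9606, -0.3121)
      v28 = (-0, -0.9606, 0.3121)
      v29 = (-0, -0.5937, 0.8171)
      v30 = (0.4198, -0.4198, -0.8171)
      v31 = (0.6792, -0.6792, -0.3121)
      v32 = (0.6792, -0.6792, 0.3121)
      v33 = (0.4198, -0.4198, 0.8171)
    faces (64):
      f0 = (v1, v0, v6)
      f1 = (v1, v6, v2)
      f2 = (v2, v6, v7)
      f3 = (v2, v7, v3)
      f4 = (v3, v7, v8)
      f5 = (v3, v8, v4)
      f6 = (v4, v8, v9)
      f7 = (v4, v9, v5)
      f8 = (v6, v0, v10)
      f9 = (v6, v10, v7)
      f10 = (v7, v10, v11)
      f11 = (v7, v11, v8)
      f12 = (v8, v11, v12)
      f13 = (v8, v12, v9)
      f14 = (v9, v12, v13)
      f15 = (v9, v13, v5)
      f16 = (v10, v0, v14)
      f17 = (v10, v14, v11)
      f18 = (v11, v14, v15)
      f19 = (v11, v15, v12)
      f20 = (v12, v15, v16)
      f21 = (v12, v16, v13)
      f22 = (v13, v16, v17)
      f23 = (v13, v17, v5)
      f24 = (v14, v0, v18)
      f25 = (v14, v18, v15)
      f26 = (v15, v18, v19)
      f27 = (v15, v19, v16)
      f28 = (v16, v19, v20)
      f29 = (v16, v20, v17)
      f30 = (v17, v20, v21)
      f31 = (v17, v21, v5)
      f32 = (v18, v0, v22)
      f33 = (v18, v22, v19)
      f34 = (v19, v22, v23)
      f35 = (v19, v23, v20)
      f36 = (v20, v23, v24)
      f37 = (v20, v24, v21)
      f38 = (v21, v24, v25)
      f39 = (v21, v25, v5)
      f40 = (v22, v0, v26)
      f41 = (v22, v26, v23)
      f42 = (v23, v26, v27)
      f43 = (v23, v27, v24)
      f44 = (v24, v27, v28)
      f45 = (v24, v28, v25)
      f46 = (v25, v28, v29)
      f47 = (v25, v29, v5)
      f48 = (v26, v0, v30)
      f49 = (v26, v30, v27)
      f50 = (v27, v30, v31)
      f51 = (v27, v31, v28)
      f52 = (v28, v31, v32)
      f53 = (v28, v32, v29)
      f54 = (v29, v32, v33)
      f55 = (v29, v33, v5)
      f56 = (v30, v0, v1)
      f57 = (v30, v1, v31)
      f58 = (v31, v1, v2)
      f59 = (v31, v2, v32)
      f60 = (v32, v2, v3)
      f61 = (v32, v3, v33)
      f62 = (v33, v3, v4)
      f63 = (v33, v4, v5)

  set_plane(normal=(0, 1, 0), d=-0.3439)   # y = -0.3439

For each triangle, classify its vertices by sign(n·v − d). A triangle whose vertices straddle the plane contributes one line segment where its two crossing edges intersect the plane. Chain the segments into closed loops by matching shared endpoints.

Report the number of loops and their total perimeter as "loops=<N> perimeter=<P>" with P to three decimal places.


Straddling triangles (20 of 64):
  (v18,v0,v22) [++-] → (-0.3439, -0.3439, -0.851976)–(-0.451241, -0.3439, -0.8171)  len=0.1129
  (v18,v22,v19) [+-+] → (-0.451241, -0.3439, -0.8171)–(-0.517577, -0.3439, -0.725796)  len=0.1129
  (v19,v22,v23) [+--] → (-0.517577, -0.3439, -0.725796)–(-0.818118, -0.3439, -0.3121)  len=0.5113
  (v19,v23,v20) [+-+] → (-0.818118, -0.3439, -0.3121)–(-0.818118, -0.3439, -0.0039518)  len=0.3081
  (v20,v23,v24) [+--] → (-0.818118, -0.3439, -0.0039518)–(-0.818118, -0.3439, 0.3121)  len=0.3161
  (v20,v24,v21) [+-+] → (-0.818118, -0.3439, 0.3121)–(-0.636991, -0.3439, 0.561403)  len=0.3082
  (v21,v24,v25) [+--] → (-0.636991, -0.3439, 0.561403)–(-0.451241, -0.3439, 0.8171)  len=0.3160
  (v21,v25,v5) [+-+] → (-0.451241, -0.3439, 0.8171)–(-0.3439, -0.3439, 0.851976)  len=0.1129
  (v22,v0,v26) [-+-] → (-0.3439, -0.3439, -0.851976)–(0, -0.3439, -0.898263)  len=0.3470
  (v25,v29,v5) [--+] → (0, -0.3439, 0.898263)–(-0.3439, -0.3439, 0.851976)  len=0.3470
  (v26,v0,v30) [-+-] → (0, -0.3439, -0.898263)–(0.3439, -0.3439, -0.851976)  len=0.3470
  (v29,v33,v5) [--+] → (0.3439, -0.3439, 0.851976)–(0, -0.3439, 0.898263)  len=0.3470
  (v30,v0,v1) [-++] → (0.3439, -0.3439, -0.851976)–(0.451241, -0.3439, -0.8171)  len=0.1129
  (v30,v1,v31) [-+-] → (0.451241, -0.3439, -0.8171)–(0.636991, -0.3439, -0.561403)  len=0.3160
  (v31,v1,v2) [-++] → (0.636991, -0.3439, -0.561403)–(0.818118, -0.3439, -0.3121)  len=0.3082
  (v31,v2,v32) [-+-] → (0.818118, -0.3439, -0.3121)–(0.818118, -0.3439, 0.0039518)  len=0.3161
  (v32,v2,v3) [-++] → (0.818118, -0.3439, 0.0039518)–(0.818118, -0.3439, 0.3121)  len=0.3081
  (v32,v3,v33) [-+-] → (0.818118, -0.3439, 0.3121)–(0.517577, -0.3439, 0.725796)  len=0.5113
  (v33,v3,v4) [-++] → (0.517577, -0.3439, 0.725796)–(0.451241, -0.3439, 0.8171)  len=0.1129
  (v33,v4,v5) [-++] → (0.451241, -0.3439, 0.8171)–(0.3439, -0.3439, 0.851976)  len=0.1129

Chained into 1 loop(s):
  loop 1: 20 segments, perimeter = 5.5847
Total perimeter = 5.585

loops=1 perimeter=5.585


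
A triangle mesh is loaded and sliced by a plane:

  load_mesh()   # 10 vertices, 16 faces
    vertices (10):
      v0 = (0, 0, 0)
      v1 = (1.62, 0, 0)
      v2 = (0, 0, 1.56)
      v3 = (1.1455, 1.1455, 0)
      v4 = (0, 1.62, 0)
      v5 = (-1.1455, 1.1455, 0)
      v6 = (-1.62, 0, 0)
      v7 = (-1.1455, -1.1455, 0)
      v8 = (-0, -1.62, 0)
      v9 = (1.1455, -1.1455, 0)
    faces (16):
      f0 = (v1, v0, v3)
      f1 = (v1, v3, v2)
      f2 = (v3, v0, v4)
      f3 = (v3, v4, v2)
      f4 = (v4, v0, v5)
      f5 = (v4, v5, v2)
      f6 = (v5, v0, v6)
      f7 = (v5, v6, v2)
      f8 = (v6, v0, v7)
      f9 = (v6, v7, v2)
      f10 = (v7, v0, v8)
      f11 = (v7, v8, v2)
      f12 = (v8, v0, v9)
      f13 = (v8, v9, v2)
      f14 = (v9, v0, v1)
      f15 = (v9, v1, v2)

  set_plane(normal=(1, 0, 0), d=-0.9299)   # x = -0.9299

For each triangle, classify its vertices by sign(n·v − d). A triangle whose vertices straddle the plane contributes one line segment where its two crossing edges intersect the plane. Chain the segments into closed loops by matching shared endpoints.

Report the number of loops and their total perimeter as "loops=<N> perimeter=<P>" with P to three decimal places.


loops=1 perimeter=5.319

Straddling triangles (8 of 16):
  (v4,v0,v5) [++-] → (-0.9299, 0.9299, 0)–(-0.9299, 1.23481, 0)  len=0.3049
  (v4,v5,v2) [+-+] → (-0.9299, 1.23481, 0)–(-0.9299, 0.9299, 0.293615)  len=0.4233
  (v5,v0,v6) [-+-] → (-0.9299, 0.9299, 0)–(-0.9299, 0, 0)  len=0.9299
  (v5,v6,v2) [--+] → (-0.9299, 0, 0.664541)–(-0.9299, 0.9299, 0.293615)  len=1.0011
  (v6,v0,v7) [-+-] → (-0.9299, 0, 0)–(-0.9299, -0.9299, 0)  len=0.9299
  (v6,v7,v2) [--+] → (-0.9299, -0.9299, 0.293615)–(-0.9299, 0, 0.664541)  len=1.0011
  (v7,v0,v8) [-++] → (-0.9299, -0.9299, 0)–(-0.9299, -1.23481, 0)  len=0.3049
  (v7,v8,v2) [-++] → (-0.9299, -1.23481, 0)–(-0.9299, -0.9299, 0.293615)  len=0.4233

Chained into 1 loop(s):
  loop 1: 8 segments, perimeter = 5.3185
Total perimeter = 5.319


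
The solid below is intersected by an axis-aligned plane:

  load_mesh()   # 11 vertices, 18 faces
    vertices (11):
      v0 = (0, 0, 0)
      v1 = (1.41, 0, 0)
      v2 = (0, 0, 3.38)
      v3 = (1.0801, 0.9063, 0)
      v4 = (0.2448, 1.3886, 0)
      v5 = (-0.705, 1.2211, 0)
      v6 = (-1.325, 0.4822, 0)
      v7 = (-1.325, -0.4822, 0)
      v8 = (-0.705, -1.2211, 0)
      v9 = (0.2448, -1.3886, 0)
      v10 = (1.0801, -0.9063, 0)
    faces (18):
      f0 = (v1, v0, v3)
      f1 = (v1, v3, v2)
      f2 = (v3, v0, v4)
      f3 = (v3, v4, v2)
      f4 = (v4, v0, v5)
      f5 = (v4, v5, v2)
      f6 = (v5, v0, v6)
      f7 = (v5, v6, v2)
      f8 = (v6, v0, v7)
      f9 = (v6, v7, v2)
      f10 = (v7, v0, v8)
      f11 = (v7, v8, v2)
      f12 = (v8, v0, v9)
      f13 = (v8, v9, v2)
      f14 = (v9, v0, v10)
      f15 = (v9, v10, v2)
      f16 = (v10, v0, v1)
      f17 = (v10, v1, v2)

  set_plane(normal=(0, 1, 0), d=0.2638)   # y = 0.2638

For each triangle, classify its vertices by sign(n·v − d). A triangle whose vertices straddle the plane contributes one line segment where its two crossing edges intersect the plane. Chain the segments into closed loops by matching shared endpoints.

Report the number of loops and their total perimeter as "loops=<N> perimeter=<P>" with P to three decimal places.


Straddling triangles (10 of 18):
  (v1,v0,v3) [--+] → (0.314389, 0.2638, 0)–(1.31397, 0.2638, 0)  len=0.9996
  (v1,v3,v2) [-+-] → (1.31397, 0.2638, 0)–(0.314389, 0.2638, 2.39617)  len=2.5963
  (v3,v0,v4) [+-+] → (0.314389, 0.2638, 0)–(0.046506, 0.2638, 0)  len=0.2679
  (v3,v4,v2) [++-] → (0.046506, 0.2638, 2.73788)–(0.314389, 0.2638, 2.39617)  len=0.4342
  (v4,v0,v5) [+-+] → (0.046506, 0.2638, 0)–(-0.152304, 0.2638, 0)  len=0.1988
  (v4,v5,v2) [++-] → (-0.152304, 0.2638, 2.6498)–(0.046506, 0.2638, 2.73788)  len=0.2174
  (v5,v0,v6) [+-+] → (-0.152304, 0.2638, 0)–(-0.724876, 0.2638, 0)  len=0.5726
  (v5,v6,v2) [++-] → (-0.724876, 0.2638, 1.53088)–(-0.152304, 0.2638, 2.6498)  len=1.2569
  (v6,v0,v7) [+--] → (-0.724876, 0.2638, 0)–(-1.325, 0.2638, 0)  len=0.6001
  (v6,v7,v2) [+--] → (-1.325, 0.2638, 0)–(-0.724876, 0.2638, 1.53088)  len=1.6443

Chained into 1 loop(s):
  loop 1: 10 segments, perimeter = 8.7881
Total perimeter = 8.788

loops=1 perimeter=8.788


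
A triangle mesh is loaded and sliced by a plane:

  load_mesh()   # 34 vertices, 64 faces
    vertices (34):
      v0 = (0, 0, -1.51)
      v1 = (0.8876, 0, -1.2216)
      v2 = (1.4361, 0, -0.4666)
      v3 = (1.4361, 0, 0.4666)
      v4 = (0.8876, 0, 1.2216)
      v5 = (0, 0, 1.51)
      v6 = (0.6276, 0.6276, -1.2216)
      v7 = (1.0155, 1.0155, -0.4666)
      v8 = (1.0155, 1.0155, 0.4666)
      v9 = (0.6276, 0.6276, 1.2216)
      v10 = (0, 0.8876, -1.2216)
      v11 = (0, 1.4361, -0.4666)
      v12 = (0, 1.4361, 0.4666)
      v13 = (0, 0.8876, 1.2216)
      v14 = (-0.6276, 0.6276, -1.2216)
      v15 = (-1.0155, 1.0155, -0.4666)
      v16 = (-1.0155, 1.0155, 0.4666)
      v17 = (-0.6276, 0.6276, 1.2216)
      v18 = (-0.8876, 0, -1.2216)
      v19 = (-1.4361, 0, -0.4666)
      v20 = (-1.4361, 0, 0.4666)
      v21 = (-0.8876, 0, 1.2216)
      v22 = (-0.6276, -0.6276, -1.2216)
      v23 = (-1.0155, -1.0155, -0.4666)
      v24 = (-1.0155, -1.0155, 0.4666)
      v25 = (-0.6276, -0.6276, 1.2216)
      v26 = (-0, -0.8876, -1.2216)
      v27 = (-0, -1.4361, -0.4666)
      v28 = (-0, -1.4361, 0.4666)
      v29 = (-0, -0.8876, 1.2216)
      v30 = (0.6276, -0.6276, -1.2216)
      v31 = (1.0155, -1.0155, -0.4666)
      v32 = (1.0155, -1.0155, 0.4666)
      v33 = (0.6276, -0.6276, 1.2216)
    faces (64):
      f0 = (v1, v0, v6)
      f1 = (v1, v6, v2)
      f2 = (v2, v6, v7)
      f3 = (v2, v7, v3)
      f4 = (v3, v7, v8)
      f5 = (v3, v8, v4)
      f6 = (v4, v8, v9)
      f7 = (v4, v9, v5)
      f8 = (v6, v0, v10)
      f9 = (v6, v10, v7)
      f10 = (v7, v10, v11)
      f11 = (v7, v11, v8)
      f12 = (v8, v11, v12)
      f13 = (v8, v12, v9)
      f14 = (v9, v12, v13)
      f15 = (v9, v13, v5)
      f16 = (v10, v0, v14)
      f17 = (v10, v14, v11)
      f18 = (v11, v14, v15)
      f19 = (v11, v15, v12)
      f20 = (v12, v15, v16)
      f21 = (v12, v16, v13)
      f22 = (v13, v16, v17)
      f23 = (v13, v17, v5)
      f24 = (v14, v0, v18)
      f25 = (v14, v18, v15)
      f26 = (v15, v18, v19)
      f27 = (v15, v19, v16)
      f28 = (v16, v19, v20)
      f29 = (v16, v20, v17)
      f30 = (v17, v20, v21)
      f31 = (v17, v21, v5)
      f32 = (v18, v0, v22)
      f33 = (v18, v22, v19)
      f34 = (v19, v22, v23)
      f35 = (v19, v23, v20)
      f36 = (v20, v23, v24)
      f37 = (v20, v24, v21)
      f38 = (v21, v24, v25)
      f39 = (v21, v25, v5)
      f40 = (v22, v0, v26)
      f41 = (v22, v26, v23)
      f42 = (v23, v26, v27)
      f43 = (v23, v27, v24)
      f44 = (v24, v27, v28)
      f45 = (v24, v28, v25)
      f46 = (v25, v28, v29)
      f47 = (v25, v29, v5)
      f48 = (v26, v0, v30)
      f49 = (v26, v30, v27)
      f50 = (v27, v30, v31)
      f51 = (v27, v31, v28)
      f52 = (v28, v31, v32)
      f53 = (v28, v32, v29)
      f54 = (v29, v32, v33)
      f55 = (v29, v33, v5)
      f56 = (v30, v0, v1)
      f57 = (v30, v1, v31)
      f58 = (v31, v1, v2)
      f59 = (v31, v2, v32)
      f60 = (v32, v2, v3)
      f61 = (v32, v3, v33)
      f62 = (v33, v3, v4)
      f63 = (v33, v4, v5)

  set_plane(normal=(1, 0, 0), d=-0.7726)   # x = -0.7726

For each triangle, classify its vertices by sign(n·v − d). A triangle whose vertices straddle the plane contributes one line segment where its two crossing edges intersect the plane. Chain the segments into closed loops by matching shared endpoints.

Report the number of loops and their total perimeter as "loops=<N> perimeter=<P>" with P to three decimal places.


Straddling triangles (20 of 64):
  (v11,v14,v15) [++-] → (-0.7726, 0.7726, -0.939375)–(-0.7726, 1.1161, -0.4666)  len=0.5844
  (v11,v15,v12) [+-+] → (-0.7726, 1.1161, -0.4666)–(-0.7726, 1.1161, -0.243386)  len=0.2232
  (v12,v15,v16) [+--] → (-0.7726, 1.1161, -0.243386)–(-0.7726, 1.1161, 0.4666)  len=0.7100
  (v12,v16,v13) [+-+] → (-0.7726, 1.1161, 0.4666)–(-0.7726, 0.984907, 0.64719)  len=0.2232
  (v13,v16,v17) [+-+] → (-0.7726, 0.984907, 0.64719)–(-0.7726, 0.7726, 0.939375)  len=0.3612
  (v14,v0,v18) [++-] → (-0.7726, 0, -1.25897)–(-0.7726, 0.277592, -1.2216)  len=0.2801
  (v14,v18,v15) [+--] → (-0.7726, 0.277592, -1.2216)–(-0.7726, 0.7726, -0.939375)  len=0.5698
  (v16,v20,v17) [--+] → (-0.7726, 0.515043, 1.08619)–(-0.7726, 0.7726, 0.939375)  len=0.2965
  (v17,v20,v21) [+--] → (-0.7726, 0.515043, 1.08619)–(-0.7726, 0.277592, 1.2216)  len=0.2733
  (v17,v21,v5) [+-+] → (-0.7726, 0.277592, 1.2216)–(-0.7726, 0, 1.25897)  len=0.2801
  (v18,v0,v22) [-++] → (-0.7726, 0, -1.25897)–(-0.7726, -0.277592, -1.2216)  len=0.2801
  (v18,v22,v19) [-+-] → (-0.7726, -0.277592, -1.2216)–(-0.7726, -0.515043, -1.08619)  len=0.2733
  (v19,v22,v23) [-+-] → (-0.7726, -0.515043, -1.08619)–(-0.7726, -0.7726, -0.939375)  len=0.2965
  (v21,v24,v25) [--+] → (-0.7726, -0.7726, 0.939375)–(-0.7726, -0.277592, 1.2216)  len=0.5698
  (v21,v25,v5) [-++] → (-0.7726, -0.277592, 1.2216)–(-0.7726, 0, 1.25897)  len=0.2801
  (v22,v26,v23) [++-] → (-0.7726, -0.984907, -0.64719)–(-0.7726, -0.7726, -0.939375)  len=0.3612
  (v23,v26,v27) [-++] → (-0.7726, -0.984907, -0.64719)–(-0.7726, -1.1161, -0.4666)  len=0.2232
  (v23,v27,v24) [-+-] → (-0.7726, -1.1161, -0.4666)–(-0.7726, -1.1161, 0.243386)  len=0.7100
  (v24,v27,v28) [-++] → (-0.7726, -1.1161, 0.243386)–(-0.7726, -1.1161, 0.4666)  len=0.2232
  (v24,v28,v25) [-++] → (-0.7726, -1.1161, 0.4666)–(-0.7726, -0.7726, 0.939375)  len=0.5844

Chained into 1 loop(s):
  loop 1: 20 segments, perimeter = 7.6036
Total perimeter = 7.604

loops=1 perimeter=7.604
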